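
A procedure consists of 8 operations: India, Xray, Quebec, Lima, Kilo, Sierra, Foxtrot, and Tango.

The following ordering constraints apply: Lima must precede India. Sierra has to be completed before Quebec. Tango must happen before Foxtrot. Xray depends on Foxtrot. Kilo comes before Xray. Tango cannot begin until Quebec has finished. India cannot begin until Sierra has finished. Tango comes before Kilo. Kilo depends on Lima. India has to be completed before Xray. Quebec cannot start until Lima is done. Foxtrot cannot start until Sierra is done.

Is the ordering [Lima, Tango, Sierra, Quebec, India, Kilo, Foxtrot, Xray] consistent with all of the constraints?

Here Quebec comes after Tango.
Since Quebec is required before Tango, the ordering is invalid.

No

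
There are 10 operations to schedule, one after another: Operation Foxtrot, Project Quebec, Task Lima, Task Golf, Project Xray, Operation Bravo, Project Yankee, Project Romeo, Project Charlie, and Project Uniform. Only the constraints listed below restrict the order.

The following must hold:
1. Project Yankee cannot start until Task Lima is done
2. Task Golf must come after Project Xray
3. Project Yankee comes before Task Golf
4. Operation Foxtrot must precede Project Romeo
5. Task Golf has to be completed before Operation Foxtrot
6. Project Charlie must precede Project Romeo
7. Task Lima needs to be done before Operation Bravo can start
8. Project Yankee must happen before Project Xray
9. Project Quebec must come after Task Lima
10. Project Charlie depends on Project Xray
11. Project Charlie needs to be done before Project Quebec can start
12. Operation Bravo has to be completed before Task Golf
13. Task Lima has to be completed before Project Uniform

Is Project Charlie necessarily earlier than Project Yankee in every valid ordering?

There is a chain Project Yankee → Project Xray → Project Charlie, which puts Project Yankee before Project Charlie.
So Project Charlie does not have to come before Project Yankee — it cannot.

No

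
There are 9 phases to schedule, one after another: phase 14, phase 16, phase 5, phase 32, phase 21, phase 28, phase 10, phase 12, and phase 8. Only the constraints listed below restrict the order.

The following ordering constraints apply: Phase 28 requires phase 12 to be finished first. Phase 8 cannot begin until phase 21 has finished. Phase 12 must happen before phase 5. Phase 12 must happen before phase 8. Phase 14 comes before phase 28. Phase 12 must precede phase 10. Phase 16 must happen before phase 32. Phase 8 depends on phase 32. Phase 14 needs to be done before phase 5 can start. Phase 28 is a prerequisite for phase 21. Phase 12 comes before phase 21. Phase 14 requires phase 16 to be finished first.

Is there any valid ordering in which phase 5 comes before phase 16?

The constraints give a chain phase 16 → phase 14 → phase 5, which forces phase 16 before phase 5.
Hence phase 5 can never be scheduled before phase 16.

No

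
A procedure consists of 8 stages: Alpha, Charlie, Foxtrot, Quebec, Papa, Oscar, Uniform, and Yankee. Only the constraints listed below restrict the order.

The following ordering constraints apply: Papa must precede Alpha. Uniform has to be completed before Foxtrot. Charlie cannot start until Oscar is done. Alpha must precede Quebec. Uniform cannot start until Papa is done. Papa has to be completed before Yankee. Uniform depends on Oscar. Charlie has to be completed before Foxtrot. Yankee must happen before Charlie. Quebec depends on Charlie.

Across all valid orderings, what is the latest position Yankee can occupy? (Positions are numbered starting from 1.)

The stages that are forced after Yankee, directly or by a chain of constraints, are Charlie, Foxtrot, Quebec. That's 3 stages.
With 3 mandatory successors out of 8 stages total, the latest slot for Yankee is 8−3 = 5, and it's reachable by doing all non-successors before Yankee.

5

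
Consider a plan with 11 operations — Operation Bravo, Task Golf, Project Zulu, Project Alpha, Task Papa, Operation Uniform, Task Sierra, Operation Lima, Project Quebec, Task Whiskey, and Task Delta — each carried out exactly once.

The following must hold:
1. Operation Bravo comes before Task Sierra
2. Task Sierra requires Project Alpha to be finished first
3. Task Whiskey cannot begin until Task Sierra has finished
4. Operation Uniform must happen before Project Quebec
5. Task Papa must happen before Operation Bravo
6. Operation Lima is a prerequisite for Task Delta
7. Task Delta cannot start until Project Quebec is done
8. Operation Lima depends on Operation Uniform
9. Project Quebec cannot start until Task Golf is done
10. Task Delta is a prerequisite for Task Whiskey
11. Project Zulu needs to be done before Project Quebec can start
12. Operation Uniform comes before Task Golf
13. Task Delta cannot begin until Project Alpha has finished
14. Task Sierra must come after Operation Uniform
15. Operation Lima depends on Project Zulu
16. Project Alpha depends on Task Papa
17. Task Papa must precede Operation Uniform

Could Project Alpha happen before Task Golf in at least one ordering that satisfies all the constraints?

Nothing in the constraints forces Task Golf before Project Alpha — there is no chain from Task Golf to Project Alpha.
So a valid ordering placing Project Alpha earlier than Task Golf exists.

Yes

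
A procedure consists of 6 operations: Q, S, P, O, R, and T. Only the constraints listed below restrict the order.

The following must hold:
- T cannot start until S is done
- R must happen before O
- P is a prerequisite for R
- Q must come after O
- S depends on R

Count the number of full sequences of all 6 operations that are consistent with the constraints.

6

Only P has no prerequisites, so it must go first.
Systematically extending each partial ordering one operation at a time and counting, there are 6 complete orderings.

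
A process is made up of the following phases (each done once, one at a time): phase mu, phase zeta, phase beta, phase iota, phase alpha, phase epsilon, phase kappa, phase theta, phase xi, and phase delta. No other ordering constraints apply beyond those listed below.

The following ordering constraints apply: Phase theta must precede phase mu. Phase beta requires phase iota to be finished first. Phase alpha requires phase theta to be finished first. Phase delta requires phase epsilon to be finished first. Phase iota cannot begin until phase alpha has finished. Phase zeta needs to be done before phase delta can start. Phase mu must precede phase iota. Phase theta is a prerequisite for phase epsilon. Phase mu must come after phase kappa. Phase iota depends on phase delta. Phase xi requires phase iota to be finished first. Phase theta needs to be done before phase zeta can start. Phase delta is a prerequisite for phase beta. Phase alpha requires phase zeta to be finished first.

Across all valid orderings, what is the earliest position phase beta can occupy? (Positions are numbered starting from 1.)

Every phase that must precede phase beta has to come before it. Tracing all chains that end at phase beta, those phases are: phase mu, phase zeta, phase iota, phase alpha, phase epsilon, phase kappa, phase theta, phase delta — 8 in total.
So at minimum 8 phases come before phase beta, putting phase beta no earlier than position 9. That position is achievable by scheduling exactly those predecessors first.

9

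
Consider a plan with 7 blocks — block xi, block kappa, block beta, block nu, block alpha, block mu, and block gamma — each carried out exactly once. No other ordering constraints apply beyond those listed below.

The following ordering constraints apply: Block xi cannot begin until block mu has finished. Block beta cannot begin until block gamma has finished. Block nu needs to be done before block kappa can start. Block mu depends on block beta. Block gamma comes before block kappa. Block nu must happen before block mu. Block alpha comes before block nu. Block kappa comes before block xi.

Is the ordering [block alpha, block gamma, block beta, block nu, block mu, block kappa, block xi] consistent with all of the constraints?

Checking each listed constraint against this order: for instance, block gamma is in position 2 and block kappa in position 6, so that constraint holds — and the remaining constraints check out the same way.

Yes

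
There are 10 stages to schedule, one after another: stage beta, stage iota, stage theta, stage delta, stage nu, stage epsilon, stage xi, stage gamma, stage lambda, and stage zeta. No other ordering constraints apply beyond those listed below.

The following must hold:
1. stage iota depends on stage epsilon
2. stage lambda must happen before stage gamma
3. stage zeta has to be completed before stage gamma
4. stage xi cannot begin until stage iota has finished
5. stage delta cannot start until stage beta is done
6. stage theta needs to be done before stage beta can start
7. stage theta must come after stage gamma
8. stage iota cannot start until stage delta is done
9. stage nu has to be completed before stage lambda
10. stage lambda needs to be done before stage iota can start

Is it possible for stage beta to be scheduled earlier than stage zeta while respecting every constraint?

No

The constraints give a chain stage zeta → stage gamma → stage theta → stage beta, which forces stage zeta before stage beta.
Hence stage beta can never be scheduled before stage zeta.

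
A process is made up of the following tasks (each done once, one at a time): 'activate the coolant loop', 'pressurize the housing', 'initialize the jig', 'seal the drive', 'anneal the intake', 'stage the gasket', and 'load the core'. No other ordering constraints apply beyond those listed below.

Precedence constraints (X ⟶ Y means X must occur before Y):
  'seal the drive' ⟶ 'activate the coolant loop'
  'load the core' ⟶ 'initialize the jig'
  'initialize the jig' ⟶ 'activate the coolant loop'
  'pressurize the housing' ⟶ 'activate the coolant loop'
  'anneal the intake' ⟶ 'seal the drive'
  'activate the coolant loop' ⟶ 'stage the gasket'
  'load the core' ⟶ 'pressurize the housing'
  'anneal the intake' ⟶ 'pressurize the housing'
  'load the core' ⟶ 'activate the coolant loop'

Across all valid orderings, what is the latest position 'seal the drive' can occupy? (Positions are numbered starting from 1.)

Every task that must follow 'seal the drive' has to come after it. Tracing all chains starting from 'seal the drive', those tasks are: 'activate the coolant loop', 'stage the gasket' — 2 in total.
With 2 mandatory successors out of 7 tasks total, the latest slot for 'seal the drive' is 7−2 = 5, and it's reachable by doing all non-successors before 'seal the drive'.

5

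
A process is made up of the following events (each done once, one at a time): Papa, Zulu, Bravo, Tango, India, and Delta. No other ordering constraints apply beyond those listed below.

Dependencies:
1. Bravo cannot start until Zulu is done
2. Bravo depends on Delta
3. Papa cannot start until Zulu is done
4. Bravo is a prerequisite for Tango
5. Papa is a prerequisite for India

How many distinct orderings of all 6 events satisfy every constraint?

16

2 events have no prerequisites (Zulu, Delta), so any of them could come first.
Systematically extending each partial ordering one event at a time and counting, there are 16 complete orderings.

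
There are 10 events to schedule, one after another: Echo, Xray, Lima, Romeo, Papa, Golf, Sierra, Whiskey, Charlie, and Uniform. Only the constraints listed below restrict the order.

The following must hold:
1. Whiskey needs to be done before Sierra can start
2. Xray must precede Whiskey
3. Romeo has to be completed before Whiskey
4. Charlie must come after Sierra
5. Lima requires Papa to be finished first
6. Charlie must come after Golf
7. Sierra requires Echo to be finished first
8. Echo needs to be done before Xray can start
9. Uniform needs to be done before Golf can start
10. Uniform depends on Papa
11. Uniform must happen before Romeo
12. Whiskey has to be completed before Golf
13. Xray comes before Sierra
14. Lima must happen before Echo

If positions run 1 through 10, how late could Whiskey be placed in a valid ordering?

Following every chain forward from Whiskey, the events that must come later are Golf, Sierra, Charlie — 3 of them.
So at least 3 events follow Whiskey, putting Whiskey no later than position 7. That position is achievable by scheduling everything else first.

7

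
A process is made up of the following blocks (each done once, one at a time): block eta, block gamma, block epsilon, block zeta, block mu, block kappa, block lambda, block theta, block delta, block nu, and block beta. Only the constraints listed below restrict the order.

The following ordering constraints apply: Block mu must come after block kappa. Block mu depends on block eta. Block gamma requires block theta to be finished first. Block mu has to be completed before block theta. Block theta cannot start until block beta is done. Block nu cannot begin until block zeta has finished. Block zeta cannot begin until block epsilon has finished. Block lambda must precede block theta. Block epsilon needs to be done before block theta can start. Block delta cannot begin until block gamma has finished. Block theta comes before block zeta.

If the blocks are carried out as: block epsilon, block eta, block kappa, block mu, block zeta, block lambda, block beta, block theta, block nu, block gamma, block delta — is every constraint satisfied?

Here block theta comes after block zeta.
Since block theta is required before block zeta, the ordering is invalid.

No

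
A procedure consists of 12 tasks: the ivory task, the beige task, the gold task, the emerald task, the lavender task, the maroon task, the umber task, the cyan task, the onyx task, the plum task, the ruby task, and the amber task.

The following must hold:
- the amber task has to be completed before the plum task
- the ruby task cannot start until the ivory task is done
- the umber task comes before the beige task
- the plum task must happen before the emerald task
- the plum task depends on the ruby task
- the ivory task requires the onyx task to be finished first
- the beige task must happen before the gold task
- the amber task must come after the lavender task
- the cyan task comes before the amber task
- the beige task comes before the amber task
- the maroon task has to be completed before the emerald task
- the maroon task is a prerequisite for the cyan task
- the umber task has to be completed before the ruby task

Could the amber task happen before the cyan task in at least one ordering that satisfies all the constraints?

No

The constraints give a chain the cyan task → the amber task, which forces the cyan task before the amber task.
So no valid ordering can have the amber task before the cyan task.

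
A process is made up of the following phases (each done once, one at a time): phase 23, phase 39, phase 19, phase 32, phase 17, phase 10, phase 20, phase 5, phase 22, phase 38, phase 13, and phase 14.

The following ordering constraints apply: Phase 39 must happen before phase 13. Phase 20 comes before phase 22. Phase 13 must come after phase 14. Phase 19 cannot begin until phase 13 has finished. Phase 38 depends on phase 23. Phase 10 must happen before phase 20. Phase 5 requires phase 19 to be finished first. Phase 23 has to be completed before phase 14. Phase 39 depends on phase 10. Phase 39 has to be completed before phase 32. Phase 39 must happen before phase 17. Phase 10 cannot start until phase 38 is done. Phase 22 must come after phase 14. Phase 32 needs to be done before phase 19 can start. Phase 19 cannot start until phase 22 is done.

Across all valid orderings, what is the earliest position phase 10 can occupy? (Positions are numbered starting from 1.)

3

Every phase that must precede phase 10 has to come before it. Tracing all chains that end at phase 10, those phases are: phase 23, phase 38 — 2 in total.
With 2 mandatory predecessors, the earliest phase 10 can sit is position 2+1 = 3, and placing just those 2 first achieves it.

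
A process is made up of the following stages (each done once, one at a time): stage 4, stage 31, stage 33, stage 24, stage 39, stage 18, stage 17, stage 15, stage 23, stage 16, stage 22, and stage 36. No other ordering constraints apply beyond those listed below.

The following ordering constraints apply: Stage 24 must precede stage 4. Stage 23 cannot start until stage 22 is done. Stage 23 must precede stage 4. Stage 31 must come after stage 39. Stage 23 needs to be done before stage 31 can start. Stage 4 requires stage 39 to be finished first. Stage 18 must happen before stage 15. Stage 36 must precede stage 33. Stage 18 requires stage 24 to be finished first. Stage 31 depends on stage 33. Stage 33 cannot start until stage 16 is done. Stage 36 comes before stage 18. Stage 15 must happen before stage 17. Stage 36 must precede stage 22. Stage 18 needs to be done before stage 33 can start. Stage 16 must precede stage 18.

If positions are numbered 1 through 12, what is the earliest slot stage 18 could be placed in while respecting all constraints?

4

Working backwards through the constraints from stage 18, its full set of required predecessors is stage 24, stage 16, stage 36 — 3 of them.
With 3 mandatory predecessors, the earliest stage 18 can sit is position 3+1 = 4, and placing just those 3 first achieves it.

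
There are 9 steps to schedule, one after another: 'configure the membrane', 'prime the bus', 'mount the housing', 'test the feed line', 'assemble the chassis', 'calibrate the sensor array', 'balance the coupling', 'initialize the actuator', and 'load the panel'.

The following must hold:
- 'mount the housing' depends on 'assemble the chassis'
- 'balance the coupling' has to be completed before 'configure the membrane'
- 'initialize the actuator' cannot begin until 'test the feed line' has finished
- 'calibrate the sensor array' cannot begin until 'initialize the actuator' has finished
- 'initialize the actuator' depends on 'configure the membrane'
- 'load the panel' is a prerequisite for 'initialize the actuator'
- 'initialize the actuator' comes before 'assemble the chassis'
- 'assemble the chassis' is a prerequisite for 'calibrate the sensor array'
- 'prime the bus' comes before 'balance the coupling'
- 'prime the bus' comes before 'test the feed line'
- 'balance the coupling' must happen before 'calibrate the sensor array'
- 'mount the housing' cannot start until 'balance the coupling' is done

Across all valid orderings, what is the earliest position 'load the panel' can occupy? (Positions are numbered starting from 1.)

1

No constraint forces any other step before 'load the panel', so it can be placed first.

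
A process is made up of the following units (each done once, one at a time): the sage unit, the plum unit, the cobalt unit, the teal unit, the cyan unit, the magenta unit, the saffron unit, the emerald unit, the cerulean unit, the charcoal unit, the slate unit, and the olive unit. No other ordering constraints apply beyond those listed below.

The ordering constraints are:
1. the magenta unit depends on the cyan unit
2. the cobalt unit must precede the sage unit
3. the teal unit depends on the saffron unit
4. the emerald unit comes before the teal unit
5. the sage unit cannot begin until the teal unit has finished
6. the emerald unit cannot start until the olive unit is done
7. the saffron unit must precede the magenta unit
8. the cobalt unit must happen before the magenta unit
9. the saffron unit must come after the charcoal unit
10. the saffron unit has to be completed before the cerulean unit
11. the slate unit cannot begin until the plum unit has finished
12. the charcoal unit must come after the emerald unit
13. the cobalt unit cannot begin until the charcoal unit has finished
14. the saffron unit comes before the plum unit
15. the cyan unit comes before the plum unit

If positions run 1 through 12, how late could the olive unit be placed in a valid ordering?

Every unit that must follow the olive unit has to come after it. Tracing all chains starting from the olive unit, those units are: the sage unit, the plum unit, the cobalt unit, the teal unit, the magenta unit, the saffron unit, the emerald unit, the cerulean unit, the charcoal unit, the slate unit — 10 in total.
So at least 10 units follow the olive unit, putting the olive unit no later than position 2. That position is achievable by scheduling everything else first.

2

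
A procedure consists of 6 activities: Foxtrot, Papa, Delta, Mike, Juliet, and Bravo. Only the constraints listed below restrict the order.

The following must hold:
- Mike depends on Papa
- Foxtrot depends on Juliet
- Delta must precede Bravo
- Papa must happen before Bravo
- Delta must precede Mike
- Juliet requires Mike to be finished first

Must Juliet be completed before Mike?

No

There is a chain Mike → Juliet, which puts Mike before Juliet.
So Juliet never precedes Mike.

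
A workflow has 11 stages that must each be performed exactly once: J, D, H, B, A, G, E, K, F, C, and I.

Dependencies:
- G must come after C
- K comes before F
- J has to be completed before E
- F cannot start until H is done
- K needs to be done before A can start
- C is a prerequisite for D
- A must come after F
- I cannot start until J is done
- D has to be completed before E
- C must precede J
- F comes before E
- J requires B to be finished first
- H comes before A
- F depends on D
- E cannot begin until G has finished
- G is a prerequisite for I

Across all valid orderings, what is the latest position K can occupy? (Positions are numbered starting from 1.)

8

The stages that are forced after K, directly or by a chain of constraints, are A, E, F. That's 3 stages.
So at least 3 stages follow K, putting K no later than position 8. That position is achievable by scheduling everything else first.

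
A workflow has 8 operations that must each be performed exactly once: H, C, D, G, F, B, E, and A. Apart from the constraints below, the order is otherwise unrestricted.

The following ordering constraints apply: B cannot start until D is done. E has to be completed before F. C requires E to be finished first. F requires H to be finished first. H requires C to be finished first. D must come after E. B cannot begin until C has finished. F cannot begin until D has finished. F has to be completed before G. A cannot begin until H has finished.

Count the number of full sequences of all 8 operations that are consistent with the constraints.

45

E is the only operation with nothing required before it, so every ordering starts there.
Enumerating by repeatedly choosing an available operation (one whose prerequisites are all placed) gives 45 distinct complete orderings.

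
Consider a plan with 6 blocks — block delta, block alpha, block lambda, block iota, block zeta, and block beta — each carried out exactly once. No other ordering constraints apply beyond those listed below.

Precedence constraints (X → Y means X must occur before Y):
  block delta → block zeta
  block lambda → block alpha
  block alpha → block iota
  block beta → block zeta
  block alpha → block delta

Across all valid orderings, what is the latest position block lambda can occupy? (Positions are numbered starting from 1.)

2

Every block that must follow block lambda has to come after it. Tracing all chains starting from block lambda, those blocks are: block delta, block alpha, block iota, block zeta — 4 in total.
So at least 4 blocks follow block lambda, putting block lambda no later than position 2. That position is achievable by scheduling everything else first.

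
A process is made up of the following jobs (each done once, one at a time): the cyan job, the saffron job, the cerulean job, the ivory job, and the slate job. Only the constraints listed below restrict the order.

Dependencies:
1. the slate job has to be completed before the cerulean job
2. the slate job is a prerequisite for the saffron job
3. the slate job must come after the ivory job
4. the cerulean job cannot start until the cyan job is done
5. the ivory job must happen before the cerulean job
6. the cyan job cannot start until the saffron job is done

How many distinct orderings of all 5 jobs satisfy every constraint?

1

The ivory job is the only job with nothing required before it, so every ordering starts there.
Continuing from there, at each step only one job has all its prerequisites placed, so the ordering is fully determined — there is exactly 1.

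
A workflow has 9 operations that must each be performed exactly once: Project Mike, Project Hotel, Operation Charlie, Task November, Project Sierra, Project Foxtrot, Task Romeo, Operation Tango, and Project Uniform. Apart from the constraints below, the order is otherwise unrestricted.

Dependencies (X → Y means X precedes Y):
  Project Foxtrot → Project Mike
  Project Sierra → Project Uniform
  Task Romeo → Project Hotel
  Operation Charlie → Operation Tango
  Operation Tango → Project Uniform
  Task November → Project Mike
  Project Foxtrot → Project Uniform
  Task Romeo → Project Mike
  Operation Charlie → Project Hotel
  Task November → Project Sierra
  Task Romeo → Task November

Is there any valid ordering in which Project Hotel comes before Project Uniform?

Nothing in the constraints forces Project Uniform before Project Hotel — there is no chain from Project Uniform to Project Hotel.
So a valid ordering placing Project Hotel earlier than Project Uniform exists.

Yes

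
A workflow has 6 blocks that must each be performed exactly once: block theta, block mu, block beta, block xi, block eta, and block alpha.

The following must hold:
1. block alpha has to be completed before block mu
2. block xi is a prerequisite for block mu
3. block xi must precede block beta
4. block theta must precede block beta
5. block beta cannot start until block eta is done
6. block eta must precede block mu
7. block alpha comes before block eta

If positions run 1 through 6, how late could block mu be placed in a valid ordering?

No constraint forces any block after block mu, so it can be placed last, in position 6.

6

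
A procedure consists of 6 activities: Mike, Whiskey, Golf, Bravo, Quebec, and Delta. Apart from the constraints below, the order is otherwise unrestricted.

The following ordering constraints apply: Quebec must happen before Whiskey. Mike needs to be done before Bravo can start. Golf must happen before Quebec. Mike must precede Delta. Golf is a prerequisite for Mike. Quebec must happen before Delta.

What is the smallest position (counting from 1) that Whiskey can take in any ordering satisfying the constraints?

3

The activities that are forced before Whiskey, directly or transitively, are Golf, Quebec. That's 2 activities.
With 2 mandatory predecessors, the earliest Whiskey can sit is position 2+1 = 3, and placing just those 2 first achieves it.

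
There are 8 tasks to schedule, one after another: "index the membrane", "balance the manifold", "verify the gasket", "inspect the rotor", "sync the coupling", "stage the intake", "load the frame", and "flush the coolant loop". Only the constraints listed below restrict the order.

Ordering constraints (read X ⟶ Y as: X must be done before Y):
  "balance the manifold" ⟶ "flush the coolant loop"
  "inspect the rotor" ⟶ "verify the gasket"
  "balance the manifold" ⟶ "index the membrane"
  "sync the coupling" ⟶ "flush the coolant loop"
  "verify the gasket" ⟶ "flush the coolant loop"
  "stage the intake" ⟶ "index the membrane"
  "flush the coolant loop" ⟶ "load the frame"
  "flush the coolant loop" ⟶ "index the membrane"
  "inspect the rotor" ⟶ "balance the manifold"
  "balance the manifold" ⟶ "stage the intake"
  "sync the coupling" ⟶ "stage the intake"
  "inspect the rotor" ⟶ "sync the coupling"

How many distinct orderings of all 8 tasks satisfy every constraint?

34

"inspect the rotor" is the only task with nothing required before it, so every ordering starts there.
Counting all ways to extend the partial order to a total order gives 34.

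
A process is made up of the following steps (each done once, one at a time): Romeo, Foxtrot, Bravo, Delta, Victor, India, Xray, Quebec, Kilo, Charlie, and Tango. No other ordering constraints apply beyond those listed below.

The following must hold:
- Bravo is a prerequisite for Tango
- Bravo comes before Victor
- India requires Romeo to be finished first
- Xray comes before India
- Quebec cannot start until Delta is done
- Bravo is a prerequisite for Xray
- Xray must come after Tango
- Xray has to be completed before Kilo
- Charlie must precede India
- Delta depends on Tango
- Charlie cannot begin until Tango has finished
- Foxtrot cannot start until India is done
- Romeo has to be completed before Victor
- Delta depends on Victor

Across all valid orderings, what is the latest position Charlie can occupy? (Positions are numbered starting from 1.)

Every step that must follow Charlie has to come after it. Tracing all chains starting from Charlie, those steps are: Foxtrot, India — 2 in total.
So at least 2 steps follow Charlie, putting Charlie no later than position 9. That position is achievable by scheduling everything else first.

9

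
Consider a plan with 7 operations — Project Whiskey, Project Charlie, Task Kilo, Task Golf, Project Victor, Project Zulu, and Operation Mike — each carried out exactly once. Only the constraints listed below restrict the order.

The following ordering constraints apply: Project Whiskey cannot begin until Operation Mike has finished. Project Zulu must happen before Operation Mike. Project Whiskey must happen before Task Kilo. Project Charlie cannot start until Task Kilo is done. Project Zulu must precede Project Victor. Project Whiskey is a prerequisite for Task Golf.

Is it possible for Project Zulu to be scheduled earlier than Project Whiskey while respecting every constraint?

The constraints force Project Zulu before Project Whiskey, so yes — every valid ordering has Project Zulu earlier.

Yes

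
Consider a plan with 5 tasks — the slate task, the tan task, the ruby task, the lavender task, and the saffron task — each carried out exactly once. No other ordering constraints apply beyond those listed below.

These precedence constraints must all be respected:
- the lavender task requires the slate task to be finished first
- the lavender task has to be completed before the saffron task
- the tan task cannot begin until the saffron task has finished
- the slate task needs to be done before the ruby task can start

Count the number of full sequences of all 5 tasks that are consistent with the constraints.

4

Only the slate task has no prerequisites, so it must go first.
Systematically extending each partial ordering one task at a time and counting, there are 4 complete orderings.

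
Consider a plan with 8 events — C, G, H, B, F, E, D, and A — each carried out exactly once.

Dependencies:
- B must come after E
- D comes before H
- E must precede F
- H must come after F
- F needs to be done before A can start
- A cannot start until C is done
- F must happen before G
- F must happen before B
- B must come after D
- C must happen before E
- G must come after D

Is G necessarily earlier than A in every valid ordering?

Nothing in the constraints links G and A; they are unordered relative to each other.
A valid ordering placing A before G exists, so the answer is no.

No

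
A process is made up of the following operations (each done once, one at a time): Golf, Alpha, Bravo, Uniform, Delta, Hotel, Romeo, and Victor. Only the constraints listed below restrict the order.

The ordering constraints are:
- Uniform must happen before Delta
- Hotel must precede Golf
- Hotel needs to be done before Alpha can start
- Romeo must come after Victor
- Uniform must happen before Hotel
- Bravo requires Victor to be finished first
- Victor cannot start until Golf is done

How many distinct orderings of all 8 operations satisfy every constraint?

Only Uniform has no prerequisites, so it must go first.
Enumerating by repeatedly choosing an available operation (one whose prerequisites are all placed) gives 70 distinct complete orderings.

70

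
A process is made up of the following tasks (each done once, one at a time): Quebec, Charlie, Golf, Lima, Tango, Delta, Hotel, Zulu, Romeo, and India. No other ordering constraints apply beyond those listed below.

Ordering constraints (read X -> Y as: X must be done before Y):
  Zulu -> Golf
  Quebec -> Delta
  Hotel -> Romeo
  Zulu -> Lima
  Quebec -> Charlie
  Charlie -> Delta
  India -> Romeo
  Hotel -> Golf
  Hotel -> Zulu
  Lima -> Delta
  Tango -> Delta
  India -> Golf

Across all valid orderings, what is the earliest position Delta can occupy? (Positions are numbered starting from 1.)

7

Working backwards through the constraints from Delta, its full set of required predecessors is Quebec, Charlie, Lima, Tango, Hotel, Zulu — 6 of them.
With 6 mandatory predecessors, the earliest Delta can sit is position 6+1 = 7, and placing just those 6 first achieves it.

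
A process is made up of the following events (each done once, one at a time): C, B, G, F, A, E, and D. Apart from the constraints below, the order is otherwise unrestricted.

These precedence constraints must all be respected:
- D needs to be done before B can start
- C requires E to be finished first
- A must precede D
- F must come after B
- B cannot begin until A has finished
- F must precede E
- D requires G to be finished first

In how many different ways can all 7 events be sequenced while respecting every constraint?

2 events have no prerequisites (G, A), so any of them could come first.
Enumerating by repeatedly choosing an available event (one whose prerequisites are all placed) gives 2 distinct complete orderings.

2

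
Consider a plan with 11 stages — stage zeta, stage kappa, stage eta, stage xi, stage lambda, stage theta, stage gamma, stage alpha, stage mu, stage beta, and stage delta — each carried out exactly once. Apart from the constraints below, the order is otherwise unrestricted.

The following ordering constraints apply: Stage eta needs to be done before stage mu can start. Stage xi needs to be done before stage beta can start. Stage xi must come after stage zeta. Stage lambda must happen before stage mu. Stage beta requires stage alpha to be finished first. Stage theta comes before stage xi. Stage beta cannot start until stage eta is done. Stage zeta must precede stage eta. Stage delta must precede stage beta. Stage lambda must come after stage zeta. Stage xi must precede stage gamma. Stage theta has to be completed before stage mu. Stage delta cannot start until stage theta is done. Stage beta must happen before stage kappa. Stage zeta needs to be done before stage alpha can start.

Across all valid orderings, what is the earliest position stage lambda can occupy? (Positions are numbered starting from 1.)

2

Working backwards through the constraints from stage lambda, its only required predecessor is stage zeta.
With 1 mandatory predecessor, the earliest stage lambda can sit is position 1+1 = 2, and placing just that one first achieves it.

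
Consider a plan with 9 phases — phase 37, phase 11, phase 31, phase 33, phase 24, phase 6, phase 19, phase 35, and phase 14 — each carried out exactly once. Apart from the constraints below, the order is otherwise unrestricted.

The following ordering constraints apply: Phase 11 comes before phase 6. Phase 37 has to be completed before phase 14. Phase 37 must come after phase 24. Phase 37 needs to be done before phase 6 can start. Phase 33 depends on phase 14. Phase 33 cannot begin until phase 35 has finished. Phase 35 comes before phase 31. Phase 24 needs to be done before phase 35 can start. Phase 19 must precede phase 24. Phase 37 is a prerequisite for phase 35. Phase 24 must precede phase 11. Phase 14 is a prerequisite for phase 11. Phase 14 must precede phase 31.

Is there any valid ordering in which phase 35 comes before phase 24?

There is a dependency chain phase 24 → phase 35, so phase 35 always comes after phase 24.
So no valid ordering can have phase 35 before phase 24.

No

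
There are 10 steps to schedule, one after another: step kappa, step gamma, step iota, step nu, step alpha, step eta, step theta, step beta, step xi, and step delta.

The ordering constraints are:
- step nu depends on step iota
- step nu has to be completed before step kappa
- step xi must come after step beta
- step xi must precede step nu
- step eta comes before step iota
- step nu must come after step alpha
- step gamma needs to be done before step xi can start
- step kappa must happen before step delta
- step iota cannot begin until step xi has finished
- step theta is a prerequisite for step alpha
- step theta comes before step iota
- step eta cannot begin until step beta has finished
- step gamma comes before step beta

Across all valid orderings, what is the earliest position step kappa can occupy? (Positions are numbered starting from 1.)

9

Every step that must precede step kappa has to come before it. Tracing all chains that end at step kappa, those steps are: step gamma, step iota, step nu, step alpha, step eta, step theta, step beta, step xi — 8 in total.
With 8 mandatory predecessors, the earliest step kappa can sit is position 8+1 = 9, and placing just those 8 first achieves it.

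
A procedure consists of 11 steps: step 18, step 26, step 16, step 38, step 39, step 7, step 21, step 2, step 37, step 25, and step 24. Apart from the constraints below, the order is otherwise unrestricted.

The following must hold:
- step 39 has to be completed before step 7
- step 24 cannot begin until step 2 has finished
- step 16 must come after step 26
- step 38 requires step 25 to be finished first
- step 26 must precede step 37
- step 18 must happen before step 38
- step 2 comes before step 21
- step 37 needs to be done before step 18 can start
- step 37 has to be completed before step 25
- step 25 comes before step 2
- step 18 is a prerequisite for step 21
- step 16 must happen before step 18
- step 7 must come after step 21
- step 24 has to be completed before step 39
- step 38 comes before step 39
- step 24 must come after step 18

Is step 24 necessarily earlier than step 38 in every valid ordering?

No

No chain of constraints connects step 24 to step 38 in either direction.
A valid ordering placing step 38 before step 24 exists, so the answer is no.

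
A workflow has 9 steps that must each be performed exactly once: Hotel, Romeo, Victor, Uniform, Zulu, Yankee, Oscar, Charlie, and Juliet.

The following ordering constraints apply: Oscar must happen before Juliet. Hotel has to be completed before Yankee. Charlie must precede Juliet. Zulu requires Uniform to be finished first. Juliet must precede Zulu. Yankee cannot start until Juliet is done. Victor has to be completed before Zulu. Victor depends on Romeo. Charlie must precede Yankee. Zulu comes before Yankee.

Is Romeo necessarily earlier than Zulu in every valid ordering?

There is a constraint chain Romeo → Victor → Zulu.
That forces Romeo before Zulu in every valid schedule.

Yes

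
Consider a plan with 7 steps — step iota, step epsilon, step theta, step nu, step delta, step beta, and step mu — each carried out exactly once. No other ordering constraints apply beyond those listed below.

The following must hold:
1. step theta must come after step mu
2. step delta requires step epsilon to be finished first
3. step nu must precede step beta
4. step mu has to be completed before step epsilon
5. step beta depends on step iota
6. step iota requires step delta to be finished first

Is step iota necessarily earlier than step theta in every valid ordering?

No chain of constraints connects step iota to step theta in either direction.
There exist valid orderings with step theta before step iota, so step iota is not required to come first.

No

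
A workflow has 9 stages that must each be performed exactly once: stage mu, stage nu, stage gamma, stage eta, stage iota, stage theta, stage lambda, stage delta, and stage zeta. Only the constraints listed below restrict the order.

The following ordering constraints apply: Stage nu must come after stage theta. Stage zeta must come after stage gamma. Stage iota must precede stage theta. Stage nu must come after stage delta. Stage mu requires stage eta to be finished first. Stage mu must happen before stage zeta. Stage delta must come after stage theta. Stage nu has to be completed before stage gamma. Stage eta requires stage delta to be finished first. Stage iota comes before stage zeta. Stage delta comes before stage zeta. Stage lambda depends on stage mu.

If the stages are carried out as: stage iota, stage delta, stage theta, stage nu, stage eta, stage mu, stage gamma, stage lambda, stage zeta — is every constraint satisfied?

No

In the proposed order, stage delta appears before stage theta.
But one of the constraints requires stage theta before stage delta, so this ordering violates it.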